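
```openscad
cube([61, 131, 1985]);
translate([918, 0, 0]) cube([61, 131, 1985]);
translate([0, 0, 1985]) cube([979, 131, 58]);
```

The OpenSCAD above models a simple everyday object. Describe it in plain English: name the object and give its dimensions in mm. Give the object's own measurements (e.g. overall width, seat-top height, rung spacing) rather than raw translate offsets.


A door frame. The clear opening is 857 mm wide and 1985 mm high. Two 61 mm wide jambs, 131 mm deep, stand either side of the opening from the floor to the top of the opening. A 58 mm thick head sits across the top of both jambs, spanning the full outside width of the frame.


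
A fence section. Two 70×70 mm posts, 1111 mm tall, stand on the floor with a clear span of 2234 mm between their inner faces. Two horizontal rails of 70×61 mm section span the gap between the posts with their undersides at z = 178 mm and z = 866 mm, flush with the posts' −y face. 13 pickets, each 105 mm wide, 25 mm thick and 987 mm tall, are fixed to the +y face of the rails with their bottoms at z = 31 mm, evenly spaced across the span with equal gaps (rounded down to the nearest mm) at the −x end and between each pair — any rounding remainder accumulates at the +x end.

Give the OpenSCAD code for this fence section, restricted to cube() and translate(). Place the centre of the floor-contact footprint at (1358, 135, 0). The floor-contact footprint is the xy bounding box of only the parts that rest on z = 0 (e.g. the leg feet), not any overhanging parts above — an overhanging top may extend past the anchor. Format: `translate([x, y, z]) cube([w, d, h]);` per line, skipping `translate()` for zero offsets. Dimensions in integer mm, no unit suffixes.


translate([171, 100, 0]) cube([70, 70, 1111]);
translate([2475, 100, 0]) cube([70, 70, 1111]);
translate([241, 100, 178]) cube([2234, 70, 61]);
translate([241, 100, 866]) cube([2234, 70, 61]);
translate([303, 170, 31]) cube([105, 25, 987]);
translate([470, 170, 31]) cube([105, 25, 987]);
translate([637, 170, 31]) cube([105, 25, 987]);
translate([804, 170, 31]) cube([105, 25, 987]);
translate([971, 170, 31]) cube([105, 25, 987]);
translate([1138, 170, 31]) cube([105, 25, 987]);
translate([1305, 170, 31]) cube([105, 25, 987]);
translate([1472, 170, 31]) cube([105, 25, 987]);
translate([1639, 170, 31]) cube([105, 25, 987]);
translate([1806, 170, 31]) cube([105, 25, 987]);
translate([1973, 170, 31]) cube([105, 25, 987]);
translate([2140, 170, 31]) cube([105, 25, 987]);
translate([2307, 170, 31]) cube([105, 25, 987]);


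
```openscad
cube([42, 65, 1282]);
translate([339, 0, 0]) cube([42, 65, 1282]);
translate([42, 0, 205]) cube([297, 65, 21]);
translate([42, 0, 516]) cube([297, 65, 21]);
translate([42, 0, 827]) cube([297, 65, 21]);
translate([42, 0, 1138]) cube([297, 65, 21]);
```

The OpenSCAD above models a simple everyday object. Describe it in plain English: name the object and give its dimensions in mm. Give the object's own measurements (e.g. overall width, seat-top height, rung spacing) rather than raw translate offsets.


A straight ladder. Two 42×65 mm vertical rails, 1282 mm tall, stand 381 mm apart (outside-to-outside) with their front faces coplanar on the −y side. 4 rungs, each 65 mm deep and 21 mm tall, span between the inner faces of the rails, front faces flush with the rails. The lowest rung's underside is at z = 205 mm and rungs are spaced 311 mm apart (underside to underside).


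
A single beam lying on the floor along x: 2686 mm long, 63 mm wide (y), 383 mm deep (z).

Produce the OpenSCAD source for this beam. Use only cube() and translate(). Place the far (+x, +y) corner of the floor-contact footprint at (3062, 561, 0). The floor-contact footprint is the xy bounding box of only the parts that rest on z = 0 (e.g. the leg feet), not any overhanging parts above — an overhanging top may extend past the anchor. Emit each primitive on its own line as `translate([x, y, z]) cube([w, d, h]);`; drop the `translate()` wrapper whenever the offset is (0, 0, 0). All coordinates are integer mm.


translate([376, 498, 0]) cube([2686, 63, 383]);


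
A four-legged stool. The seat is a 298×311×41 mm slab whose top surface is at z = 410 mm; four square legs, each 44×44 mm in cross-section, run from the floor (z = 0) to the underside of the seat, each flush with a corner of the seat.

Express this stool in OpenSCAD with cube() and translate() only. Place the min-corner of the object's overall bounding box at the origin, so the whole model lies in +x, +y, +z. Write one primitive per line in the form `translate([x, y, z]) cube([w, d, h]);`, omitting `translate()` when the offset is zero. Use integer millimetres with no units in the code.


translate([0, 0, 369]) cube([298, 311, 41]);
cube([44, 44, 369]);
translate([254, 0, 0]) cube([44, 44, 369]);
translate([0, 267, 0]) cube([44, 44, 369]);
translate([254, 267, 0]) cube([44, 44, 369]);


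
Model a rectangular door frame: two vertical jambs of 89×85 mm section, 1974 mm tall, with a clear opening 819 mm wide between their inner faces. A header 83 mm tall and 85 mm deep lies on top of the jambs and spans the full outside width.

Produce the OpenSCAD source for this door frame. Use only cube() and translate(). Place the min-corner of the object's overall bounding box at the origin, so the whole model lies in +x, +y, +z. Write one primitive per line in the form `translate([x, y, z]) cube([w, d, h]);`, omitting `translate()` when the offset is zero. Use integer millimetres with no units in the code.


cube([89, 85, 1974]);
translate([908, 0, 0]) cube([89, 85, 1974]);
translate([0, 0, 1974]) cube([997, 85, 83]);


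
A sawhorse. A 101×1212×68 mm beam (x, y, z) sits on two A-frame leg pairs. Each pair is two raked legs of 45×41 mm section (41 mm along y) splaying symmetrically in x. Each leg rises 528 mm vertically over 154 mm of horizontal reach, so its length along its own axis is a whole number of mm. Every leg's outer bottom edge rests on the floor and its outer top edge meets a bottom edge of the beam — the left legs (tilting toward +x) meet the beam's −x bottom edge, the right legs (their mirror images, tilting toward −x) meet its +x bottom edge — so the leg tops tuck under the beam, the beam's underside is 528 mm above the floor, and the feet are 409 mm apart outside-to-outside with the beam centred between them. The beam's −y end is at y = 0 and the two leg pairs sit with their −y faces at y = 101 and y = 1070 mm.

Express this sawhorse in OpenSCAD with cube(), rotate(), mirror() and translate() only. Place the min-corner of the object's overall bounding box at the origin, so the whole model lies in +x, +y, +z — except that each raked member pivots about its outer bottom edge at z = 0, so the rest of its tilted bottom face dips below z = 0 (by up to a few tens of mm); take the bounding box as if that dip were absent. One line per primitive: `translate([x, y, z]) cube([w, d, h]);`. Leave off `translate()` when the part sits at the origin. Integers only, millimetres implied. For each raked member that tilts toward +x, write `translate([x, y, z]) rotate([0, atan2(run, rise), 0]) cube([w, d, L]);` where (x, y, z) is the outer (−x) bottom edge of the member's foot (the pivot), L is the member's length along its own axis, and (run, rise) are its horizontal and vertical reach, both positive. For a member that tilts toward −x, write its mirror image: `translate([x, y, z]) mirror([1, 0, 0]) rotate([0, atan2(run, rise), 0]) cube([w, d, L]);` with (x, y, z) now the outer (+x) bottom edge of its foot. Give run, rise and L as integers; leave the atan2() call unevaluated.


// leg length = √(154² + 528²) = 550
// right-leg outer foot x = 2·154 + 101 = 409
// beam min-corner = (154, 0, 528)
translate([154, 0, 528]) cube([101, 1212, 68]);
translate([0, 101, 0]) rotate([0, atan2(154, 528), 0]) cube([45, 41, 550]);
translate([409, 101, 0]) mirror([1, 0, 0]) rotate([0, atan2(154, 528), 0]) cube([45, 41, 550]);
translate([0, 1070, 0]) rotate([0, atan2(154, 528), 0]) cube([45, 41, 550]);
translate([409, 1070, 0]) mirror([1, 0, 0]) rotate([0, atan2(154, 528), 0]) cube([45, 41, 550]);


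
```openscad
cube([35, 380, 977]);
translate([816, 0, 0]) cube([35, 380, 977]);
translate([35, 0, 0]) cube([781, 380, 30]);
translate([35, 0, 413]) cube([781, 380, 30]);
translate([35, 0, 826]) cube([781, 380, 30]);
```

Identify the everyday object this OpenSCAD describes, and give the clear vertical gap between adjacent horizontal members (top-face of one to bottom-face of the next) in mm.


A bookshelf. The clear shelf gap is 383 mm.

Two tall side panels with 3 horizontal boards between them — a bookshelf. The first two shelf undersides are at z = 0 and z = 413; with shelf thickness 30, the clear gap is 413 − 0 − 30 = 383 mm.


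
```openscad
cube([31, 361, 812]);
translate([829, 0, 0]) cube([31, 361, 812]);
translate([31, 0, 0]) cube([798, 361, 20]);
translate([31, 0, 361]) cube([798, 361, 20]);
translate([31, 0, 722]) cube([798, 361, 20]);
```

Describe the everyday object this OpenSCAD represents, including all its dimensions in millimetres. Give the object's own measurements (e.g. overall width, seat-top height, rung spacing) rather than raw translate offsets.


An open bookshelf. Two side panels, each 31 mm thick, 361 mm deep and 812 mm tall, stand 860 mm apart (outside-to-outside). Between them sit 3 shelves, each 20 mm thick and 361 mm deep, spanning the full gap between the sides. The bottom shelf rests on the floor (its underside at z = 0) and the clear gap between one shelf's top and the next shelf's underside is 341 mm.


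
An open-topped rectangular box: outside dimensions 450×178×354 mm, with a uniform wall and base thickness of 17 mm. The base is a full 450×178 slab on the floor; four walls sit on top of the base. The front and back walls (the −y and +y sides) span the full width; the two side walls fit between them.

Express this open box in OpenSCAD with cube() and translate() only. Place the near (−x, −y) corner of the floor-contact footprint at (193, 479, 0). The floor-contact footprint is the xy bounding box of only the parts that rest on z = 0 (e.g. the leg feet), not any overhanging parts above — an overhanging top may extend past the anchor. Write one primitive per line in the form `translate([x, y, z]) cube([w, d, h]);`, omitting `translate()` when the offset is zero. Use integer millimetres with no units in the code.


translate([193, 479, 0]) cube([450, 178, 17]);
translate([193, 479, 17]) cube([450, 17, 337]);
translate([193, 640, 17]) cube([450, 17, 337]);
translate([193, 496, 17]) cube([17, 144, 337]);
translate([626, 496, 17]) cube([17, 144, 337]);


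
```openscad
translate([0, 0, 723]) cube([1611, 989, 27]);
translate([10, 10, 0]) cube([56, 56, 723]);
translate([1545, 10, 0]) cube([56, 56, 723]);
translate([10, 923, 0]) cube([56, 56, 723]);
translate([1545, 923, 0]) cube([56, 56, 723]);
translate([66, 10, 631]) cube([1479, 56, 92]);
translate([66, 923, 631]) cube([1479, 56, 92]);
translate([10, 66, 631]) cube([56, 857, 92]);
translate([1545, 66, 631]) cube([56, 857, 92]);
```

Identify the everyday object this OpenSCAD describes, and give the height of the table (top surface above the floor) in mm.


A table. The table height is 750 mm.

A 1611×989×27 slab sits at z = 723 on four 56 mm square posts — a table. The top surface is at 723 + 27 = 750 mm.


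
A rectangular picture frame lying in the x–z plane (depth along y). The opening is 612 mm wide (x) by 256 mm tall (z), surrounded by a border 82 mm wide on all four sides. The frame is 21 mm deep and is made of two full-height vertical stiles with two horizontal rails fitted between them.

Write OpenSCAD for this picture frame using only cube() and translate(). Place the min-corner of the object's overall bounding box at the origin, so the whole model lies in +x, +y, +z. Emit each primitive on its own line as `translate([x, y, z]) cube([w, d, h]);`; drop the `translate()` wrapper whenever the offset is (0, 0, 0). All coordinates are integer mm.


cube([82, 21, 420]);
translate([694, 0, 0]) cube([82, 21, 420]);
translate([82, 0, 0]) cube([612, 21, 82]);
translate([82, 0, 338]) cube([612, 21, 82]);


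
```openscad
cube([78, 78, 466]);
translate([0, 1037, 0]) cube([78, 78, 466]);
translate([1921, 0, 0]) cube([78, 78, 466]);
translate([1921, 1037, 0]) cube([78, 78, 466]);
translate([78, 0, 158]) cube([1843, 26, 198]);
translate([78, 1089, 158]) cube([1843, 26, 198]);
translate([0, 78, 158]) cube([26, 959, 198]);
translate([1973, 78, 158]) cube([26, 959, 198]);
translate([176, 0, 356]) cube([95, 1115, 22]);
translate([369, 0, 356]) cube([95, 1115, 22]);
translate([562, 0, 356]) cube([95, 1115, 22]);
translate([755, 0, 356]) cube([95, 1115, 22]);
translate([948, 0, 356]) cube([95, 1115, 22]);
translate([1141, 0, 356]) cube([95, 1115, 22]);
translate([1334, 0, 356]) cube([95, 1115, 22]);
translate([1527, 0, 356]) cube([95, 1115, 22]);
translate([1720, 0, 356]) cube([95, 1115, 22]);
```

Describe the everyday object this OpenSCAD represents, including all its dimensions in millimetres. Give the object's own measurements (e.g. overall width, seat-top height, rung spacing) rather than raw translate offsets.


A bed frame 1999 mm long (x) by 1115 mm wide (y). Four 78×78 mm corner posts, 466 mm tall, at the corners of the footprint. Four rails of 26 mm thickness and 198 mm height run between adjacent posts with their undersides at z = 158 mm, their outer faces flush with the outside of the frame (the two x-running rails run between the posts' inner faces; the two y-running rails run between the posts' inner faces). 9 slats, each 95 mm wide (x) and 22 mm thick, lie across the top of the two x-running rails, running the full 1115 mm width of the frame in y; along x they sit between the end posts with a 98 mm gap after the −x posts and between neighbouring slats, leaving 106 mm before the +x posts.


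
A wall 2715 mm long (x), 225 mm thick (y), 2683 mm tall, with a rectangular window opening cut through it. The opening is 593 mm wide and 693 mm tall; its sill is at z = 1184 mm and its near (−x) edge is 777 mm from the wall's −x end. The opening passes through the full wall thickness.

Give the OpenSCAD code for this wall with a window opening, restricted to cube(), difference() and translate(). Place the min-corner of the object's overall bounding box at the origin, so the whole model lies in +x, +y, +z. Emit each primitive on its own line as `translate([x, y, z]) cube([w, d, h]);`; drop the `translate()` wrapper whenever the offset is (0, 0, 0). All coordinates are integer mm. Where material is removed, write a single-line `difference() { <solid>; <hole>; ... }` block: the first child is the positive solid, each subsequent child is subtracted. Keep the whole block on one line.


difference() { cube([2715, 225, 2683]); translate([777, 0, 1184]) cube([593, 225, 693]); }


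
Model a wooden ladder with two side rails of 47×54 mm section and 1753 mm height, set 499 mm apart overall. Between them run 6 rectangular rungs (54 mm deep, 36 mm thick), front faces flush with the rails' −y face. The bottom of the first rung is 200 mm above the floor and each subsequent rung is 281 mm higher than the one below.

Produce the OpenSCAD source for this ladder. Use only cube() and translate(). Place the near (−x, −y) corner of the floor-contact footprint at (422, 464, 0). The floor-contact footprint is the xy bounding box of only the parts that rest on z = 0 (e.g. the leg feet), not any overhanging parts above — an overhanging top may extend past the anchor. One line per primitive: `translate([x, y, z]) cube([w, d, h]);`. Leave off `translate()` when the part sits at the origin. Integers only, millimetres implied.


translate([422, 464, 0]) cube([47, 54, 1753]);
translate([874, 464, 0]) cube([47, 54, 1753]);
translate([469, 464, 200]) cube([405, 54, 36]);
translate([469, 464, 481]) cube([405, 54, 36]);
translate([469, 464, 762]) cube([405, 54, 36]);
translate([469, 464, 1043]) cube([405, 54, 36]);
translate([469, 464, 1324]) cube([405, 54, 36]);
translate([469, 464, 1605]) cube([405, 54, 36]);


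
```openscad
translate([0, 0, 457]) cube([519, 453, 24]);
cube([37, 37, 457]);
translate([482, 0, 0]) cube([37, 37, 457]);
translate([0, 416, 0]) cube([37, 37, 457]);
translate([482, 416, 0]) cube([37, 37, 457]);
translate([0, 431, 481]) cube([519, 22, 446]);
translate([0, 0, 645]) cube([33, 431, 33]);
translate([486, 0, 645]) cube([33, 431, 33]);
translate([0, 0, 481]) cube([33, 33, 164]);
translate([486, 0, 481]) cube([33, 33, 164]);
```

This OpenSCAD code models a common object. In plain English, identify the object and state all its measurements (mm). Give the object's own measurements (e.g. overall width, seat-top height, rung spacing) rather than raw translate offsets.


A chair. The seat is a 519×453×24 mm slab with its top at z = 481 mm, on four 37×37 mm corner legs (flush with the seat edges, standing on z = 0). A flat backrest 22 mm thick, 446 mm tall, spans the full seat width and rises from the seat top along its +y edge, rear face flush with the rear of the seat. Two armrests of 33×33 mm section run along each side from the seat's front edge to the front of the backrest, top faces 197 mm above the seat top and outer faces flush with the seat's x-edges; a 33×33 mm post under the front of each armrest stands on the seat at the front corner.


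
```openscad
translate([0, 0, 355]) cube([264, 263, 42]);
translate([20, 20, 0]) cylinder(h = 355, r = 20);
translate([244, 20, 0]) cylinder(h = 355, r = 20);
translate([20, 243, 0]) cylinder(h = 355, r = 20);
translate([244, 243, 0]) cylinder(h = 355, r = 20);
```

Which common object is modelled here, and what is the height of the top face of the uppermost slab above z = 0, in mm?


A stool. The seat height is 397 mm.

A 264×263×42 slab at z = 355 on four corner cylinders — a stool. The seat top is 355 + 42 = 397 mm.


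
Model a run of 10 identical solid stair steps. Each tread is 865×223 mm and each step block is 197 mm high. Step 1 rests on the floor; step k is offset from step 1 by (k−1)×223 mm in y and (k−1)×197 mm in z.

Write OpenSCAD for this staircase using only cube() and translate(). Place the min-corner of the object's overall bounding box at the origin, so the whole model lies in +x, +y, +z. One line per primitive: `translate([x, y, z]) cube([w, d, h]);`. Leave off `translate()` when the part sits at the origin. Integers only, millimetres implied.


cube([865, 223, 197]);
translate([0, 223, 197]) cube([865, 223, 197]);
translate([0, 446, 394]) cube([865, 223, 197]);
translate([0, 669, 591]) cube([865, 223, 197]);
translate([0, 892, 788]) cube([865, 223, 197]);
translate([0, 1115, 985]) cube([865, 223, 197]);
translate([0, 1338, 1182]) cube([865, 223, 197]);
translate([0, 1561, 1379]) cube([865, 223, 197]);
translate([0, 1784, 1576]) cube([865, 223, 197]);
translate([0, 2007, 1773]) cube([865, 223, 197]);


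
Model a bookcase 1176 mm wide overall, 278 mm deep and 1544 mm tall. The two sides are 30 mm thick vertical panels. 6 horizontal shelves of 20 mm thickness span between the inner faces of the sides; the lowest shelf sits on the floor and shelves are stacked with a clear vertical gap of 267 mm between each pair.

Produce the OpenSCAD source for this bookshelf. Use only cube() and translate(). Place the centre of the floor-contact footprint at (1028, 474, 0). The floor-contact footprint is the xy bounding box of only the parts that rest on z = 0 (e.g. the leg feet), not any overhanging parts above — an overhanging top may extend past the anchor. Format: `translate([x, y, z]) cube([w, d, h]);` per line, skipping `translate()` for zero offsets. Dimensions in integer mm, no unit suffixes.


translate([440, 335, 0]) cube([30, 278, 1544]);
translate([1586, 335, 0]) cube([30, 278, 1544]);
translate([470, 335, 0]) cube([1116, 278, 20]);
translate([470, 335, 287]) cube([1116, 278, 20]);
translate([470, 335, 574]) cube([1116, 278, 20]);
translate([470, 335, 861]) cube([1116, 278, 20]);
translate([470, 335, 1148]) cube([1116, 278, 20]);
translate([470, 335, 1435]) cube([1116, 278, 20]);


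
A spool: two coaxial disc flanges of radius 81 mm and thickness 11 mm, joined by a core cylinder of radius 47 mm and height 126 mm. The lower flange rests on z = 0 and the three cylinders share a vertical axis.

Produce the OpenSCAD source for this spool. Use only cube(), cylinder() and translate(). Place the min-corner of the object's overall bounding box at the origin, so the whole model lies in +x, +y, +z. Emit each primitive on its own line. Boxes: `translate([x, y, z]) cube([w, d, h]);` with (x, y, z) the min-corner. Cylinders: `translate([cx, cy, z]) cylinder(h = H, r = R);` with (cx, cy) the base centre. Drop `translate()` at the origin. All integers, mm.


translate([81, 81, 0]) cylinder(h = 11, r = 81);
translate([81, 81, 11]) cylinder(h = 126, r = 47);
translate([81, 81, 137]) cylinder(h = 11, r = 81);


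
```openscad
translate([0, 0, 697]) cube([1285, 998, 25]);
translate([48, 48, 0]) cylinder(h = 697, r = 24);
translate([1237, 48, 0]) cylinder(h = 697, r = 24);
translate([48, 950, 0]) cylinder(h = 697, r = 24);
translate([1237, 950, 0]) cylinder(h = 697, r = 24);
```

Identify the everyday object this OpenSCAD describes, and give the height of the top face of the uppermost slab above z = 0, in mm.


A table. The table height is 722 mm.

A 1285×998×25 slab sits at z = 697 on four Ø48 mm round legs — a table. The top surface is at 697 + 25 = 722 mm.


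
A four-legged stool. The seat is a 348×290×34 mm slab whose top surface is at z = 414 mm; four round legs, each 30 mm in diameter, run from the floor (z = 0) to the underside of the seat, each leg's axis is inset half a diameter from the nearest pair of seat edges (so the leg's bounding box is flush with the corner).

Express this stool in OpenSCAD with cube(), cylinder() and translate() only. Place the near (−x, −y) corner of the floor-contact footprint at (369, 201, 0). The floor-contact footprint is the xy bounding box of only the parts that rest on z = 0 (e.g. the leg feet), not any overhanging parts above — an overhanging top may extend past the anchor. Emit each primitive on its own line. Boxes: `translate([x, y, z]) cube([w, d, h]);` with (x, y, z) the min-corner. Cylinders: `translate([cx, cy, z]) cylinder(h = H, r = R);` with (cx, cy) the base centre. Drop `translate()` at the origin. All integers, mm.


// leg_h = 414 - 34 = 380
translate([369, 201, 380]) cube([348, 290, 34]);
translate([384, 216, 0]) cylinder(h = 380, r = 15);
translate([702, 216, 0]) cylinder(h = 380, r = 15);
translate([384, 476, 0]) cylinder(h = 380, r = 15);
translate([702, 476, 0]) cylinder(h = 380, r = 15);


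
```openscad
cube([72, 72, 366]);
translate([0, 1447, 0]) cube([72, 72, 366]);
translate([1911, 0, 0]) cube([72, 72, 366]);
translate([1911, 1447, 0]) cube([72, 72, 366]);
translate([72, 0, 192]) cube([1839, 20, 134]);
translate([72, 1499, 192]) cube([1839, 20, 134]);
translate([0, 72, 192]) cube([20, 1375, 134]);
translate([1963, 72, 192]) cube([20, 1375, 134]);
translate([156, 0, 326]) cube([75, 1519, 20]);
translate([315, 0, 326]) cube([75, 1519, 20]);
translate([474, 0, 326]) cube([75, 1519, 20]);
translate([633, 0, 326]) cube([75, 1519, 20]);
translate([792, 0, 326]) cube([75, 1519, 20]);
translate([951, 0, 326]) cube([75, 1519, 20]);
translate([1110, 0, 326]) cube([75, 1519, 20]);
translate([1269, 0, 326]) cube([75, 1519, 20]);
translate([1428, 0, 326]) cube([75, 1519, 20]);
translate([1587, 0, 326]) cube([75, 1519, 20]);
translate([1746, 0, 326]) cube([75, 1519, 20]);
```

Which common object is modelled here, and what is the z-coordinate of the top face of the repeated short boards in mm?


A bed frame. The slat-top height is 346 mm.

Four posts, four rails, and a row of slats — a bed frame. Slats sit on the rails at z = 192 + 134 = 326; with slat thickness 20, the top is 346 mm.


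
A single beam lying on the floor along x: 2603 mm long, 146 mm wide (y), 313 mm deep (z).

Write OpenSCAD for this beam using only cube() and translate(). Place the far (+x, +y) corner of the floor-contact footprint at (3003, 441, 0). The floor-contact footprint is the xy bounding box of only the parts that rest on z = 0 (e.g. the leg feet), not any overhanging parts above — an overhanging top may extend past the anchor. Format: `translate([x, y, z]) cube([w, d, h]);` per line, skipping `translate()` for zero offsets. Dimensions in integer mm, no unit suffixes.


translate([400, 295, 0]) cube([2603, 146, 313]);


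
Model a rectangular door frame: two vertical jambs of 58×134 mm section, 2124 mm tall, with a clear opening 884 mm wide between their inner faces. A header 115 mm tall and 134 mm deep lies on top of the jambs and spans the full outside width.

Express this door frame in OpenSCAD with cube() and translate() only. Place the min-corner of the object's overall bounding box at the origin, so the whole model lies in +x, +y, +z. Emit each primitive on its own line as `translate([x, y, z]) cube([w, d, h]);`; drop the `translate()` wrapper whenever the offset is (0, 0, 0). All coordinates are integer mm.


cube([58, 134, 2124]);
translate([942, 0, 0]) cube([58, 134, 2124]);
translate([0, 0, 2124]) cube([1000, 134, 115]);


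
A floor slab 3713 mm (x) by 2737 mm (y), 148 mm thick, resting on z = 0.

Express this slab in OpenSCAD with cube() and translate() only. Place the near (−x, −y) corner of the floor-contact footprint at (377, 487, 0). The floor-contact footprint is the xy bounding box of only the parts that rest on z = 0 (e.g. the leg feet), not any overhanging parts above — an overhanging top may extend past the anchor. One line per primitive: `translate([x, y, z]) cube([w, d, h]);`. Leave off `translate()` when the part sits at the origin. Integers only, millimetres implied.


translate([377, 487, 0]) cube([3713, 2737, 148]);


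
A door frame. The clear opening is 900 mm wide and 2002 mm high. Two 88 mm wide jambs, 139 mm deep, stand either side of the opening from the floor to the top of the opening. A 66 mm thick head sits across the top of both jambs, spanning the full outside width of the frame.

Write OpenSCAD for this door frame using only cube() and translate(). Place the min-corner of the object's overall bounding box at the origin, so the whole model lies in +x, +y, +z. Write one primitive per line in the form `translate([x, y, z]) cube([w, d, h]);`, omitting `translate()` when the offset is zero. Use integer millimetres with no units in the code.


cube([88, 139, 2002]);
translate([988, 0, 0]) cube([88, 139, 2002]);
translate([0, 0, 2002]) cube([1076, 139, 66]);


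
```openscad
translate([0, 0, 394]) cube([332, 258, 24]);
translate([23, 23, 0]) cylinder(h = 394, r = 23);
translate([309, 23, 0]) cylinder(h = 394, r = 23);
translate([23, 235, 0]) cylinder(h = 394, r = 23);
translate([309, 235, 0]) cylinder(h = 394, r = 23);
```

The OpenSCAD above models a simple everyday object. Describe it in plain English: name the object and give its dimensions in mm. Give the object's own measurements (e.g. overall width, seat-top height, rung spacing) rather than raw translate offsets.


A four-legged stool. The seat is a 332×258×24 mm slab whose top surface is at z = 418 mm; four round legs, each 46 mm in diameter, run from the floor (z = 0) to the underside of the seat, each leg's axis is inset half a diameter from the nearest pair of seat edges (so the leg's bounding box is flush with the corner).


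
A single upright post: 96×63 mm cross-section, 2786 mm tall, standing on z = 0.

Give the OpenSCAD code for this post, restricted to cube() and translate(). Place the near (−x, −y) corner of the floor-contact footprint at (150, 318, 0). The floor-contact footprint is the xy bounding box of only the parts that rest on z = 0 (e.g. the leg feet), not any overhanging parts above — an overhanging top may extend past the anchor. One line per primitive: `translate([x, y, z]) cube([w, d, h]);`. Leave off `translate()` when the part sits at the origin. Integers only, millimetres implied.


translate([150, 318, 0]) cube([96, 63, 2786]);


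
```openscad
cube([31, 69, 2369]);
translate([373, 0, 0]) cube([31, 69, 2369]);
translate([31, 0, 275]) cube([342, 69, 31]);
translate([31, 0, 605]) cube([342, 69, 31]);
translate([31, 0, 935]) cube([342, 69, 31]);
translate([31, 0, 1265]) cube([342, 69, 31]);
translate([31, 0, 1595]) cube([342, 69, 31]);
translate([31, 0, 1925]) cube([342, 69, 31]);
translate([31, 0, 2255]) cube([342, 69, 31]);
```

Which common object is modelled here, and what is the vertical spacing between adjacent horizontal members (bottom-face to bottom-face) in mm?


A ladder. The rung spacing is 330 mm.

Two tall 31×69 posts with 7 short bars between them — a ladder. Adjacent rungs sit at z = 275 and z = 605, so the spacing is 605 − 275 = 330 mm.


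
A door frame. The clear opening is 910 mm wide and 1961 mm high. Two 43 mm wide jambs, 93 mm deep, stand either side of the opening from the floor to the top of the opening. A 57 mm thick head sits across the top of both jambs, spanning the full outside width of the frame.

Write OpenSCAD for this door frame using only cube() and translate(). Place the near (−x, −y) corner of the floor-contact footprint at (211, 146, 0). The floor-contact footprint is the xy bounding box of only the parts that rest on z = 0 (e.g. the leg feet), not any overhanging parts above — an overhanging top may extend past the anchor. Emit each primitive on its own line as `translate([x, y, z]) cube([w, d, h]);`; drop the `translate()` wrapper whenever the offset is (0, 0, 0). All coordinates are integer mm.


translate([211, 146, 0]) cube([43, 93, 1961]);
translate([1164, 146, 0]) cube([43, 93, 1961]);
translate([211, 146, 1961]) cube([996, 93, 57]);


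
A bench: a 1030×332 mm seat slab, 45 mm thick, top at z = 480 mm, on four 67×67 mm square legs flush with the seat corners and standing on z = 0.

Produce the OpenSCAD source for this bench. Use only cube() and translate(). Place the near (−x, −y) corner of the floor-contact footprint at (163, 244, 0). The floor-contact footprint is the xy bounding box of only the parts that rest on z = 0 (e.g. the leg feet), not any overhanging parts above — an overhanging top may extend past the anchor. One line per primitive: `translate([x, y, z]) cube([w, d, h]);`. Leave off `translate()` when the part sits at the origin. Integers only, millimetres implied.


translate([163, 244, 435]) cube([1030, 332, 45]);
translate([163, 244, 0]) cube([67, 67, 435]);
translate([163, 509, 0]) cube([67, 67, 435]);
translate([1126, 244, 0]) cube([67, 67, 435]);
translate([1126, 509, 0]) cube([67, 67, 435]);


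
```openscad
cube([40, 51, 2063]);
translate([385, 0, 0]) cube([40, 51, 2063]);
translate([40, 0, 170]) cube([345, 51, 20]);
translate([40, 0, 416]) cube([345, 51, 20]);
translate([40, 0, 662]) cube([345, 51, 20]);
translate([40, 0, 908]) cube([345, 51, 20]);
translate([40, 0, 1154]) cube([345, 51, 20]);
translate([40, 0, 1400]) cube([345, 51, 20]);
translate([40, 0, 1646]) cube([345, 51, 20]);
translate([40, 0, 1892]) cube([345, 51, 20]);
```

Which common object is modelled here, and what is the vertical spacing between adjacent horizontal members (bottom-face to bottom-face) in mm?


A ladder. The rung spacing is 246 mm.

Two tall 40×51 posts with 8 short bars between them — a ladder. Adjacent rungs sit at z = 170 and z = 416, so the spacing is 416 − 170 = 246 mm.


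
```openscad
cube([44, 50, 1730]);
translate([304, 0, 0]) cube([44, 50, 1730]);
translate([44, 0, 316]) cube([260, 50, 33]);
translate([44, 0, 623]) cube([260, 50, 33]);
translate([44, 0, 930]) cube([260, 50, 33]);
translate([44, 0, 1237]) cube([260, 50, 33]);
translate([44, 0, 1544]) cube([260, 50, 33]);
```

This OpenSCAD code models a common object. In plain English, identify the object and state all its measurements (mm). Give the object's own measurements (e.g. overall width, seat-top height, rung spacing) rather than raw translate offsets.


A straight ladder. Two 44×50 mm vertical rails, 1730 mm tall, stand 348 mm apart (outside-to-outside) with their front faces coplanar on the −y side. 5 rungs, each 50 mm deep and 33 mm tall, span between the inner faces of the rails, front faces flush with the rails. The lowest rung's underside is at z = 316 mm and rungs are spaced 307 mm apart (underside to underside).


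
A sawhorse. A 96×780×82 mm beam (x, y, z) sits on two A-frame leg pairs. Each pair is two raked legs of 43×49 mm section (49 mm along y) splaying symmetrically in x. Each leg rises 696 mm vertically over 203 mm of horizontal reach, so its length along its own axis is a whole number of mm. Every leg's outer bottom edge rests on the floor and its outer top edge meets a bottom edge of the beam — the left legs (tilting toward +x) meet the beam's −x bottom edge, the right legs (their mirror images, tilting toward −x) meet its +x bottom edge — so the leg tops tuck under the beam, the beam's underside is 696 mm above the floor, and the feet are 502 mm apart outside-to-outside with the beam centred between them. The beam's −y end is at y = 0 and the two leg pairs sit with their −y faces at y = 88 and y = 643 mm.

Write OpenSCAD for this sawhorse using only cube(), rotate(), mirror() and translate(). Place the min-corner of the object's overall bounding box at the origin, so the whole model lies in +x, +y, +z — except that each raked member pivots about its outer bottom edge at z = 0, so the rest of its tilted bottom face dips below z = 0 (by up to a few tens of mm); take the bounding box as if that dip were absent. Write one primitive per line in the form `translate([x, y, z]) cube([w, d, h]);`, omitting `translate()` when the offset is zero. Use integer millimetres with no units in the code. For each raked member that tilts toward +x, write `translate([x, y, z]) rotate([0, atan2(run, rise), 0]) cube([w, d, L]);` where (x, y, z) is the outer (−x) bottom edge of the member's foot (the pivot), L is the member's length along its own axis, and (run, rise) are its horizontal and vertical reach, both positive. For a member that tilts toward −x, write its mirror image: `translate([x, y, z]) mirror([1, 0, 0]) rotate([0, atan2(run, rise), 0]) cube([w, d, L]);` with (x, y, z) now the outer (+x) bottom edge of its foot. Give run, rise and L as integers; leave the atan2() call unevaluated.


translate([203, 0, 696]) cube([96, 780, 82]);
translate([0, 88, 0]) rotate([0, atan2(203, 696), 0]) cube([43, 49, 725]);
translate([502, 88, 0]) mirror([1, 0, 0]) rotate([0, atan2(203, 696), 0]) cube([43, 49, 725]);
translate([0, 643, 0]) rotate([0, atan2(203, 696), 0]) cube([43, 49, 725]);
translate([502, 643, 0]) mirror([1, 0, 0]) rotate([0, atan2(203, 696), 0]) cube([43, 49, 725]);


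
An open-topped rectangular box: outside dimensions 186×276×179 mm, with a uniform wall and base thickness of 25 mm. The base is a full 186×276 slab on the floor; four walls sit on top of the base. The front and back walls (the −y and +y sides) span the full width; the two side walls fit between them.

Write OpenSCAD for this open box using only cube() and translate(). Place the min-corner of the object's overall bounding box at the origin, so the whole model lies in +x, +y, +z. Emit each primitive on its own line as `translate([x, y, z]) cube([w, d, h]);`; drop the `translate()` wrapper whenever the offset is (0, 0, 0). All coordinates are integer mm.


cube([186, 276, 25]);
translate([0, 0, 25]) cube([186, 25, 154]);
translate([0, 251, 25]) cube([186, 25, 154]);
translate([0, 25, 25]) cube([25, 226, 154]);
translate([161, 25, 25]) cube([25, 226, 154]);


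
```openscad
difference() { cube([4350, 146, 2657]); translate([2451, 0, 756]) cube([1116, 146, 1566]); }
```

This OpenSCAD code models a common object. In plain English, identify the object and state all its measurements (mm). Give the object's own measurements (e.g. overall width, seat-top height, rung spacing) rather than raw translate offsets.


A wall 4350 mm long (x), 146 mm thick (y), 2657 mm tall, with a rectangular window opening cut through it. The opening is 1116 mm wide and 1566 mm tall; its sill is at z = 756 mm and its near (−x) edge is 2451 mm from the wall's −x end. The opening passes through the full wall thickness.


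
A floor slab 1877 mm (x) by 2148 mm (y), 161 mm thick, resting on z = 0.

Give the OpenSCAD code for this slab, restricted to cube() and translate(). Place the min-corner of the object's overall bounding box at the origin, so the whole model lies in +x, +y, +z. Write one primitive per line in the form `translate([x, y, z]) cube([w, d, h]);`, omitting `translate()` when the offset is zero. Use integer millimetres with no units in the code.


cube([1877, 2148, 161]);


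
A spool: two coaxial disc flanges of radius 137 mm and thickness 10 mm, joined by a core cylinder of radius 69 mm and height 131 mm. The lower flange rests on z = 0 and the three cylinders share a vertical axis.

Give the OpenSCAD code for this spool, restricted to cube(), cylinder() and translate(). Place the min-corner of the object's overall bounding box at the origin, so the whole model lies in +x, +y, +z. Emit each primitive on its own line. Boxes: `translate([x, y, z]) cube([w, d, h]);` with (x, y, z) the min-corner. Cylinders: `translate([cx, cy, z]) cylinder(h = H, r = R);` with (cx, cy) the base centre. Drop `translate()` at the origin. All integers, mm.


translate([137, 137, 0]) cylinder(h = 10, r = 137);
translate([137, 137, 10]) cylinder(h = 131, r = 69);
translate([137, 137, 141]) cylinder(h = 10, r = 137);


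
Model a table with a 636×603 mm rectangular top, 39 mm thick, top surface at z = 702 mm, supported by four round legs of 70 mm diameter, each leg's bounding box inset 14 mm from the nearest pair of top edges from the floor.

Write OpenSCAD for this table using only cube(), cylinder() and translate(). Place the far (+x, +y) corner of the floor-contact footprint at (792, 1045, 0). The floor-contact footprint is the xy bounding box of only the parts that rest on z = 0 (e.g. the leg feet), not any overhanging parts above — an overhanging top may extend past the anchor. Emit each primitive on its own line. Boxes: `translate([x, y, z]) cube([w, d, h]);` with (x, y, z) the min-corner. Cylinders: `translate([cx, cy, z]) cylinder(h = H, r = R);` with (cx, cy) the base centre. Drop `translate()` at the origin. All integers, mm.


translate([170, 456, 663]) cube([636, 603, 39]);
translate([219, 505, 0]) cylinder(h = 663, r = 35);
translate([757, 505, 0]) cylinder(h = 663, r = 35);
translate([219, 1010, 0]) cylinder(h = 663, r = 35);
translate([757, 1010, 0]) cylinder(h = 663, r = 35);


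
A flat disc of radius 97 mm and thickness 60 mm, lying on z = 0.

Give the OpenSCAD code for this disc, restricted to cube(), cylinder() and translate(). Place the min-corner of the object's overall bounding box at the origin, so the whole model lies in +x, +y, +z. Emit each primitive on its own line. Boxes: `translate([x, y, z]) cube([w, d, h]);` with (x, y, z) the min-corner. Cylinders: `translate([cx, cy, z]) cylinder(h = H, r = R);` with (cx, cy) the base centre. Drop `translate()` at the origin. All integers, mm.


translate([97, 97, 0]) cylinder(h = 60, r = 97);


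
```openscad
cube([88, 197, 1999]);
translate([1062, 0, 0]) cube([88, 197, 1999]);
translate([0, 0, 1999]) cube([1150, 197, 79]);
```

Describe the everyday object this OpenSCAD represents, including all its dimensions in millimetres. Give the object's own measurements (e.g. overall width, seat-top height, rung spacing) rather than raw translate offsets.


A door frame. The clear opening is 974 mm wide and 1999 mm high. Two 88 mm wide jambs, 197 mm deep, stand either side of the opening from the floor to the top of the opening. A 79 mm thick head sits across the top of both jambs, spanning the full outside width of the frame.


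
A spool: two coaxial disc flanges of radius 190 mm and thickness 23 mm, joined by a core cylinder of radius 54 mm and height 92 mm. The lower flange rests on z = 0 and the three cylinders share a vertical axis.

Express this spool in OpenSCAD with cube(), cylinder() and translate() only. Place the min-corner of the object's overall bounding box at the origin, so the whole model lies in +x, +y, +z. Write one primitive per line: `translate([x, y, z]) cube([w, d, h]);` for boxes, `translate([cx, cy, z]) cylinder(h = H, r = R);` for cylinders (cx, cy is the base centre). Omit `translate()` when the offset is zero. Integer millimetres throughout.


translate([190, 190, 0]) cylinder(h = 23, r = 190);
translate([190, 190, 23]) cylinder(h = 92, r = 54);
translate([190, 190, 115]) cylinder(h = 23, r = 190);
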